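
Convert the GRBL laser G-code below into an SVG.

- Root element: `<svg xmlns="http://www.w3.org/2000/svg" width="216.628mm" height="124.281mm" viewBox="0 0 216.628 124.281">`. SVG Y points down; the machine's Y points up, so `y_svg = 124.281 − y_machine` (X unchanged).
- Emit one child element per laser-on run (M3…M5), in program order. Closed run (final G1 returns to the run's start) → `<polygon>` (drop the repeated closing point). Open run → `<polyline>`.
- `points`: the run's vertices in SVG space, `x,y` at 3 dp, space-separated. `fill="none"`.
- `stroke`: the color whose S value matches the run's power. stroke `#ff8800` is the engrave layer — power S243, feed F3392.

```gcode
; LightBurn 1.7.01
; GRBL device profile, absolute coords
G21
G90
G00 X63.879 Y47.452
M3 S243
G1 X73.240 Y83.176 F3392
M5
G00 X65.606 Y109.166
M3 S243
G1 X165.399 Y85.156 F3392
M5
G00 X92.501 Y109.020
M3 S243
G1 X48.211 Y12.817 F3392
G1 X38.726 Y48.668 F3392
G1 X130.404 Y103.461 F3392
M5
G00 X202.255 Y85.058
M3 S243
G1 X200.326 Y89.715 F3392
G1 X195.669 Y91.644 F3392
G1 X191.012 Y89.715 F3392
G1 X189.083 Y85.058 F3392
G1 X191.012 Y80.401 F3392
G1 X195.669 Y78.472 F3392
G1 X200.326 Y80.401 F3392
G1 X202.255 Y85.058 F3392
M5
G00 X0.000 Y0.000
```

<svg xmlns="http://www.w3.org/2000/svg" width="216.628mm" height="124.281mm" viewBox="0 0 216.628 124.281">
  <polyline points="63.879,76.829 73.240,41.105" fill="none" stroke="#ff8800"/>
  <polyline points="65.606,15.115 165.399,39.125" fill="none" stroke="#ff8800"/>
  <polyline points="92.501,15.261 48.211,111.464 38.726,75.613 130.404,20.820" fill="none" stroke="#ff8800"/>
  <polygon points="202.255,39.223 200.326,34.566 195.669,32.637 191.012,34.566 189.083,39.223 191.012,43.880 195.669,45.809 200.326,43.880" fill="none" stroke="#ff8800"/>
</svg>

y_svg = 124.281 − y_m. Every run uses S243, so all elements get stroke `#ff8800` (engrave).

[1] open run; points: 63.879,76.829 73.240,41.105

[2] open run; points: 65.606,15.115 165.399,39.125

[3] open run; points: 92.501,15.261 48.211,111.464 38.726,75.613 130.404,20.820

[4] closed run; points: 202.255,39.223 200.326,34.566 195.669,32.637 191.012,34.566 189.083,39.223 191.012,43.880 195.669,45.809 200.326,43.880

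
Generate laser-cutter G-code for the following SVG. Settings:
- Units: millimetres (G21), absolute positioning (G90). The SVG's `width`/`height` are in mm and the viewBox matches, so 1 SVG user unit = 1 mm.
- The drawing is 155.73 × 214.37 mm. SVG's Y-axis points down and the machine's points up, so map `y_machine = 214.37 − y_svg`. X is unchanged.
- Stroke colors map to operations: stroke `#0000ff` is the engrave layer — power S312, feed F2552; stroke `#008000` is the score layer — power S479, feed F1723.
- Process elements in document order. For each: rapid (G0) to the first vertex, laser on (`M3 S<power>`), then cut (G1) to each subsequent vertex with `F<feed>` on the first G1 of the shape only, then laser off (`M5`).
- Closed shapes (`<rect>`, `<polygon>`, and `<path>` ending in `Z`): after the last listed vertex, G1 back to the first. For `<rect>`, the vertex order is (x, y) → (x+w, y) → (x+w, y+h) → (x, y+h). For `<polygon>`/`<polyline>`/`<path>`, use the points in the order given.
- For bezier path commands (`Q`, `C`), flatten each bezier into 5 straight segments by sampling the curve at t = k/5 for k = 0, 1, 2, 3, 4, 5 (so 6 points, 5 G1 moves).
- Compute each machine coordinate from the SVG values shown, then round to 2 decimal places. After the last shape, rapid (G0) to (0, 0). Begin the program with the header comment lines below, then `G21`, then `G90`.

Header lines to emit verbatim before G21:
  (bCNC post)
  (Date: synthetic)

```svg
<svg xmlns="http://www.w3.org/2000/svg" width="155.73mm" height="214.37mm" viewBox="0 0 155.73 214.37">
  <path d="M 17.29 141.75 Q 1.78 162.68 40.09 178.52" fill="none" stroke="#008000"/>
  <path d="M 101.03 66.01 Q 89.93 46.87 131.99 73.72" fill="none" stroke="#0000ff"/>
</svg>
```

Since the viewBox matches the mm dimensions, user units are millimetres directly. The only transform is the Y-flip y_m = 214.37 − y_svg.

Shape 1 is a quadratic bezier drawn with `<path>`. Its stroke #008000 means score at S479, F1723. After flipping Y the toolpath is (17.29,72.62) → (13.24,64.45) → (13.49,56.69) → (18.05,49.34) → (26.92,42.39) → (40.09,35.85).

Shape 2 is a quadratic bezier drawn with `<path>`. Its stroke #0000ff means engrave at S312, F2552. After flipping Y the toolpath is (101.03,148.36) → (98.72,154.18) → (100.66,156.31) → (106.85,154.77) → (117.29,149.55) → (131.99,140.65).

(bCNC post)
(Date: synthetic)
G21
G90
G0 X17.29 Y72.62
M3 S479
G1 X13.24 Y64.45 F1723
G1 X13.49 Y56.69
G1 X18.05 Y49.34
G1 X26.92 Y42.39
G1 X40.09 Y35.85
M5
G0 X101.03 Y148.36
M3 S312
G1 X98.72 Y154.18 F2552
G1 X100.66 Y156.31
G1 X106.85 Y154.77
G1 X117.29 Y149.55
G1 X131.99 Y140.65
M5
G0 X0.00 Y0.00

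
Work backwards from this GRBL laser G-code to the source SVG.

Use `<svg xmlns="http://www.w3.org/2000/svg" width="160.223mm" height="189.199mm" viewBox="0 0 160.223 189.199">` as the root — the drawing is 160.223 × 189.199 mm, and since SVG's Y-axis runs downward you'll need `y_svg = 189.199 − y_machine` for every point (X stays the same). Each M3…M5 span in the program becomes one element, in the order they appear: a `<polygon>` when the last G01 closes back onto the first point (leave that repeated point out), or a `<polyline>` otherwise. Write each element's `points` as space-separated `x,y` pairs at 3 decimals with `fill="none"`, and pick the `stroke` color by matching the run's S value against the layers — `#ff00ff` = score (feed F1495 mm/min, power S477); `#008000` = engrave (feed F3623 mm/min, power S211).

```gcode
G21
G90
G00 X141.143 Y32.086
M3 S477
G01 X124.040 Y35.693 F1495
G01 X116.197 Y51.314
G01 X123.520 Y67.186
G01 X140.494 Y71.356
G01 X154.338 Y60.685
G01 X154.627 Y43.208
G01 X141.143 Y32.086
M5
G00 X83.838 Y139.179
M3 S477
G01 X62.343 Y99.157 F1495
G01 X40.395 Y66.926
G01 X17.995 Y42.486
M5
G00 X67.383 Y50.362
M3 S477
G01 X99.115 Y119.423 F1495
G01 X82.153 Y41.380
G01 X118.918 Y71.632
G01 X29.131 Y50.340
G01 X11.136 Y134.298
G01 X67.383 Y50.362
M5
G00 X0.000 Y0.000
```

Machine Y-up, SVG Y-down with viewBox height 189.199, so y_svg = 189.199 − y_machine; X carries over. Every run uses S477, so all elements get stroke `#ff00ff` (score).

Run 1: The run returns to its start, so emit a `<polygon>` with points (Y-flipped): 141.143,157.113 124.040,153.506 116.197,137.885 123.520,122.013 140.494,117.843 154.338,128.514 154.627,145.991.

Run 2: The run is open, so emit a `<polyline>` with points (Y-flipped): 83.838,50.020 62.343,90.042 40.395,122.273 17.995,146.713.

Run 3: The run returns to its start, so emit a `<polygon>` with points (Y-flipped): 67.383,138.837 99.115,69.776 82.153,147.819 118.918,117.567 29.131,138.859 11.136,54.901.

<svg xmlns="http://www.w3.org/2000/svg" width="160.223mm" height="189.199mm" viewBox="0 0 160.223 189.199">
  <polygon points="141.143,157.113 124.040,153.506 116.197,137.885 123.520,122.013 140.494,117.843 154.338,128.514 154.627,145.991" fill="none" stroke="#ff00ff"/>
  <polyline points="83.838,50.020 62.343,90.042 40.395,122.273 17.995,146.713" fill="none" stroke="#ff00ff"/>
  <polygon points="67.383,138.837 99.115,69.776 82.153,147.819 118.918,117.567 29.131,138.859 11.136,54.901" fill="none" stroke="#ff00ff"/>
</svg>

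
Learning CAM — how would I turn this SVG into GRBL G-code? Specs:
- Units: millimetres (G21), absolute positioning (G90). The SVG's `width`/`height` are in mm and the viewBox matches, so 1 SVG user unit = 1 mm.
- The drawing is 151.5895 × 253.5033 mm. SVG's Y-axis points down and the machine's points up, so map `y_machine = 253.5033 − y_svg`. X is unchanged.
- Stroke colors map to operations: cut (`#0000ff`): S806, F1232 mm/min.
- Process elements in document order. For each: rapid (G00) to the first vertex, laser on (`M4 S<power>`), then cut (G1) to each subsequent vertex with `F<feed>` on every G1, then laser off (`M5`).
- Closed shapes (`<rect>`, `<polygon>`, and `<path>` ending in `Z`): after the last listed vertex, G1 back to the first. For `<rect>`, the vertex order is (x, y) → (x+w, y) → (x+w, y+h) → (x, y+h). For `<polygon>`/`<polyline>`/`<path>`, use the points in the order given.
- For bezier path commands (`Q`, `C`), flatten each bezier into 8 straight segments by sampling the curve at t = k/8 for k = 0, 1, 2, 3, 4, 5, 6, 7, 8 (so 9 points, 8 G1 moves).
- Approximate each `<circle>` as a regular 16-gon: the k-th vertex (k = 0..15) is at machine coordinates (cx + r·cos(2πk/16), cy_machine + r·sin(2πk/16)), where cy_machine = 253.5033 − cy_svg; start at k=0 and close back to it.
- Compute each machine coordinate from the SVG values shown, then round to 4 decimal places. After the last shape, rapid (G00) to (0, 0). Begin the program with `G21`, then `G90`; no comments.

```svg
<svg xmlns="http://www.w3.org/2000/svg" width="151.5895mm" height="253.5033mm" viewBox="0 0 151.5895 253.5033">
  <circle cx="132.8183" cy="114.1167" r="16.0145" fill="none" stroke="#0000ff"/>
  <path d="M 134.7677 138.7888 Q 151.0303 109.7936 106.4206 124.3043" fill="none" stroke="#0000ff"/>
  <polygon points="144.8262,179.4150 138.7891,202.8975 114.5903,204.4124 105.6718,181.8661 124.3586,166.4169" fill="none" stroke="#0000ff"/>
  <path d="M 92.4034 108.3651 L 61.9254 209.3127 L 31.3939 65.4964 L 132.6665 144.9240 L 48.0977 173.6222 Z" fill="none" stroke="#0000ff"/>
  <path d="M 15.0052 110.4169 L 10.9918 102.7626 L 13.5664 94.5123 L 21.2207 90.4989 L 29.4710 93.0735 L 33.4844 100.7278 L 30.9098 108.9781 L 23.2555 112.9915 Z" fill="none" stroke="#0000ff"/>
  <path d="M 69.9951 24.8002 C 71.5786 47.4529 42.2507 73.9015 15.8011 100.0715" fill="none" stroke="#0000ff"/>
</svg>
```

viewBox `0 0 151.5895 253.5033` with mm width/height → 1 unit = 1 mm. Flip: y_m = 253.5033 − y_svg.

**Shape 1** — `<circle>` circle, stroke `#0000ff` → cut (S806, F1232). Machine vertices: (148.8328,139.3866) → (147.6138,145.5151) → (144.1423,150.7106) → (138.9468,154.1821) → (132.8183,155.4011) → (126.6898,154.1821) → (121.4943,150.7106) → (118.0228,145.5151) → (116.8038,139.3866) → (118.0228,133.2581) → (121.4943,128.0626) → (126.6898,124.5911) → (132.8183,123.3721) → (138.9468,124.5911) → (144.1423,128.0626) → (147.6138,133.2581) → (148.8328,139.3866). Closed: final G1 returns to the first vertex.

**Shape 2** — `<path>` quadratic bezier, stroke `#0000ff` → cut (S806, F1232). Control points (SVG): P0=(134.7677,138.7888), P1=(151.0303,109.7936), P2=(106.4206,124.3043); sampled at t=k/8. Machine vertices: (134.7677,114.7145) → (137.8822,121.2835) → (139.0945,126.4930) → (138.4045,130.3429) → (135.8122,132.8332) → (131.3177,133.9640) → (124.9209,133.7352) → (116.6219,132.1469) → (106.4206,129.1990). Open path.

**Shape 3** — `<polygon>` regular polygon, stroke `#0000ff` → cut (S806, F1232). Machine vertices: (144.8262,74.0883) → (138.7891,50.6058) → (114.5903,49.0909) → (105.6718,71.6372) → (124.3586,87.0864) → (144.8262,74.0883). Closed: final G1 returns to the first vertex.

**Shape 4** — `<path>` closed polygon, stroke `#0000ff` → cut (S806, F1232). Machine vertices: (92.4034,145.1382) → (61.9254,44.1906) → (31.3939,188.0069) → (132.6665,108.5793) → (48.0977,79.8811) → (92.4034,145.1382). Closed: final G1 returns to the first vertex.

**Shape 5** — `<path>` regular polygon, stroke `#0000ff` → cut (S806, F1232). Machine vertices: (15.0052,143.0864) → (10.9918,150.7407) → (13.5664,158.9910) → (21.2207,163.0044) → (29.4710,160.4298) → (33.4844,152.7755) → (30.9098,144.5252) → (23.2555,140.5118) → (15.0052,143.0864). Closed: final G1 returns to the first vertex.

**Shape 6** — `<path>` cubic bezier, stroke `#0000ff` → cut (S806, F1232). Control points (SVG): P0=(69.9951,24.8002), P1=(71.5786,47.4529), P2=(42.2507,73.9015), P3=(15.8011,100.0715); sampled at t=k/8. Machine vertices: (69.9951,228.7031) → (69.2059,220.0384) → (65.9148,211.0655) → (60.5177,201.8323) → (53.4105,192.3864) → (44.9893,182.7757) → (35.6500,173.0479) → (25.7886,163.2507) → (15.8011,153.4318). Open path.

G21
G90
G00 X148.8328 Y139.3866
M4 S806
G1 X147.6138 Y145.5151 F1232
G1 X144.1423 Y150.7106 F1232
G1 X138.9468 Y154.1821 F1232
G1 X132.8183 Y155.4011 F1232
G1 X126.6898 Y154.1821 F1232
G1 X121.4943 Y150.7106 F1232
G1 X118.0228 Y145.5151 F1232
G1 X116.8038 Y139.3866 F1232
G1 X118.0228 Y133.2581 F1232
G1 X121.4943 Y128.0626 F1232
G1 X126.6898 Y124.5911 F1232
G1 X132.8183 Y123.3721 F1232
G1 X138.9468 Y124.5911 F1232
G1 X144.1423 Y128.0626 F1232
G1 X147.6138 Y133.2581 F1232
G1 X148.8328 Y139.3866 F1232
M5
G00 X134.7677 Y114.7145
M4 S806
G1 X137.8822 Y121.2835 F1232
G1 X139.0945 Y126.4930 F1232
G1 X138.4045 Y130.3429 F1232
G1 X135.8122 Y132.8332 F1232
G1 X131.3177 Y133.9640 F1232
G1 X124.9209 Y133.7352 F1232
G1 X116.6219 Y132.1469 F1232
G1 X106.4206 Y129.1990 F1232
M5
G00 X144.8262 Y74.0883
M4 S806
G1 X138.7891 Y50.6058 F1232
G1 X114.5903 Y49.0909 F1232
G1 X105.6718 Y71.6372 F1232
G1 X124.3586 Y87.0864 F1232
G1 X144.8262 Y74.0883 F1232
M5
G00 X92.4034 Y145.1382
M4 S806
G1 X61.9254 Y44.1906 F1232
G1 X31.3939 Y188.0069 F1232
G1 X132.6665 Y108.5793 F1232
G1 X48.0977 Y79.8811 F1232
G1 X92.4034 Y145.1382 F1232
M5
G00 X15.0052 Y143.0864
M4 S806
G1 X10.9918 Y150.7407 F1232
G1 X13.5664 Y158.9910 F1232
G1 X21.2207 Y163.0044 F1232
G1 X29.4710 Y160.4298 F1232
G1 X33.4844 Y152.7755 F1232
G1 X30.9098 Y144.5252 F1232
G1 X23.2555 Y140.5118 F1232
G1 X15.0052 Y143.0864 F1232
M5
G00 X69.9951 Y228.7031
M4 S806
G1 X69.2059 Y220.0384 F1232
G1 X65.9148 Y211.0655 F1232
G1 X60.5177 Y201.8323 F1232
G1 X53.4105 Y192.3864 F1232
G1 X44.9893 Y182.7757 F1232
G1 X35.6500 Y173.0479 F1232
G1 X25.7886 Y163.2507 F1232
G1 X15.8011 Y153.4318 F1232
M5
G00 X0.0000 Y0.0000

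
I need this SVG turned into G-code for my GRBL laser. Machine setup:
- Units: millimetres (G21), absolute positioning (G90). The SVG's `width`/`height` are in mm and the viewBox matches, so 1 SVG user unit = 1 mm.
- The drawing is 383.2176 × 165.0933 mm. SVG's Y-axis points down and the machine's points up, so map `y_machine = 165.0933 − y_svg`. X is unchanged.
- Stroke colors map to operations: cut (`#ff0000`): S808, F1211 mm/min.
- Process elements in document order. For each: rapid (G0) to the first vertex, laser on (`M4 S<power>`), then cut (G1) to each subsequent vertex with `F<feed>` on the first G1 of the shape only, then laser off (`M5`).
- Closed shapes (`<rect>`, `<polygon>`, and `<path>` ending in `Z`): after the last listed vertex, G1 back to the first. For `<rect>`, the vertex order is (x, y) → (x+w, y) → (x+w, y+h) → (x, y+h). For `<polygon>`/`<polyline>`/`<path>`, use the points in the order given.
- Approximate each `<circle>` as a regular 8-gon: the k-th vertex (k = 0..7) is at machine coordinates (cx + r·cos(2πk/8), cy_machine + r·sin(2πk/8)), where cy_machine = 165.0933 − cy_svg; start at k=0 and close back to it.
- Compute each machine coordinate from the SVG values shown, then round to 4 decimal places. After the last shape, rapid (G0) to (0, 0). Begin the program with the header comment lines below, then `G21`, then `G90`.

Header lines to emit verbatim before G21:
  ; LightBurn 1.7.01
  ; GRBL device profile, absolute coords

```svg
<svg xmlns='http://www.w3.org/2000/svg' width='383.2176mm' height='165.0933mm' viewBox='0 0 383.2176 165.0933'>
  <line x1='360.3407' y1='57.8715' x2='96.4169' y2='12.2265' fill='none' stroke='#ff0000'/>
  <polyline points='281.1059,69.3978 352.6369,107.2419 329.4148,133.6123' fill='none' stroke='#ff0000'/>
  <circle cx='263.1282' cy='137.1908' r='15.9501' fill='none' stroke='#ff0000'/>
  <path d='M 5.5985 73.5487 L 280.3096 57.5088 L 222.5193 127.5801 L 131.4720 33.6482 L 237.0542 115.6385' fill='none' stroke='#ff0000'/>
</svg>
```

; LightBurn 1.7.01
; GRBL device profile, absolute coords
G21
G90
G0 X360.3407 Y107.2218
M4 S808
G1 X96.4169 Y152.8668 F1211
M5
G0 X281.1059 Y95.6955
M4 S808
G1 X352.6369 Y57.8514 F1211
G1 X329.4148 Y31.4810
M5
G0 X279.0783 Y27.9025
M4 S808
G1 X274.4066 Y39.1809 F1211
G1 X263.1282 Y43.8526
G1 X251.8498 Y39.1809
G1 X247.1781 Y27.9025
G1 X251.8498 Y16.6241
G1 X263.1282 Y11.9524
G1 X274.4066 Y16.6241
G1 X279.0783 Y27.9025
M5
G0 X5.5985 Y91.5446
M4 S808
G1 X280.3096 Y107.5845 F1211
G1 X222.5193 Y37.5132
G1 X131.4720 Y131.4451
G1 X237.0542 Y49.4548
M5
G0 X0.0000 Y0.0000

viewBox `0 0 383.2176 165.0933` with mm width/height → 1 unit = 1 mm. Flip: y_m = 165.0933 − y_svg.

**Shape 1** — `<line>` line segment, stroke `#ff0000` → cut (S808, F1211). Machine vertices: (360.3407,107.2218) → (96.4169,152.8668). Open path.

**Shape 2** — `<polyline>` open polyline, stroke `#ff0000` → cut (S808, F1211). Machine vertices: (281.1059,95.6955) → (352.6369,57.8514) → (329.4148,31.4810). Open path.

**Shape 3** — `<circle>` circle, stroke `#ff0000` → cut (S808, F1211). Machine vertices: (279.0783,27.9025) → (274.4066,39.1809) → (263.1282,43.8526) → (251.8498,39.1809) → (247.1781,27.9025) → (251.8498,16.6241) → (263.1282,11.9524) → (274.4066,16.6241) → (279.0783,27.9025). Closed: final G1 returns to the first vertex.

**Shape 4** — `<path>` open polyline, stroke `#ff0000` → cut (S808, F1211). Machine vertices: (5.5985,91.5446) → (280.3096,107.5845) → (222.5193,37.5132) → (131.4720,131.4451) → (237.0542,49.4548). Open path.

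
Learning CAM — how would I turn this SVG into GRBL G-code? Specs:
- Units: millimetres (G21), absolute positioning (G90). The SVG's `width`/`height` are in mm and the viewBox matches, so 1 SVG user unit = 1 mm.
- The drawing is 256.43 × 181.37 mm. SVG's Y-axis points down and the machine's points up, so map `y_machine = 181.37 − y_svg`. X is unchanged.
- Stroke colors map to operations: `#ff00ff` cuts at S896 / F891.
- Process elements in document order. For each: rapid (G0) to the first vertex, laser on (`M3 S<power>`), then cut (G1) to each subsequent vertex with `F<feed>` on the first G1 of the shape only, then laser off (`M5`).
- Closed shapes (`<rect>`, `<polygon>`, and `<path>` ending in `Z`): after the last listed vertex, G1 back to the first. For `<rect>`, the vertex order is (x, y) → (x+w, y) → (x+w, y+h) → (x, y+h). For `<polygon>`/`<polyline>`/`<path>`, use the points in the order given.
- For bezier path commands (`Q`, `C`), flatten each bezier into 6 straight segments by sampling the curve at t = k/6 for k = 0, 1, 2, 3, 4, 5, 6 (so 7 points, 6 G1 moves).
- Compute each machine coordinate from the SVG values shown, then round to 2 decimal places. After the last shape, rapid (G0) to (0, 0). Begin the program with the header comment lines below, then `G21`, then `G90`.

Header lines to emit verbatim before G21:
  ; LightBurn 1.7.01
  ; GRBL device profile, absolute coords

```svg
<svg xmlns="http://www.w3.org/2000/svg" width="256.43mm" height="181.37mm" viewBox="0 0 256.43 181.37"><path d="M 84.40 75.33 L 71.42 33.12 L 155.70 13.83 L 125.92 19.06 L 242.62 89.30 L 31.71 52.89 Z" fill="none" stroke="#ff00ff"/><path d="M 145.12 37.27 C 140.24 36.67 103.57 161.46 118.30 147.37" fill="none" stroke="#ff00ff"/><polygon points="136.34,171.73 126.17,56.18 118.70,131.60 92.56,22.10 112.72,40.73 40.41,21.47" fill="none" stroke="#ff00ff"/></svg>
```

Since the viewBox matches the mm dimensions, user units are millimetres directly. The only transform is the Y-flip y_m = 181.37 − y_svg.

Shape 1 is a closed polygon drawn with `<path>`. Its stroke #ff00ff means cut at S896, F891. After flipping Y the toolpath is (84.40,106.04) → (71.42,148.25) → (155.70,167.54) → (125.92,162.31) → (242.62,92.07) → (31.71,128.48) → (84.40,106.04), returning to the start.

Shape 2 is a cubic bezier drawn with `<path>`. Its stroke #ff00ff means cut at S896, F891. After flipping Y the toolpath is (145.12,144.10) → (140.42,135.17) → (132.72,112.69) → (124.36,83.99) → (117.62,56.42) → (114.83,37.30) → (118.30,34.00).

Shape 3 is a closed polygon drawn with `<polygon>`. Its stroke #ff00ff means cut at S896, F891. After flipping Y the toolpath is (136.34,9.64) → (126.17,125.19) → (118.70,49.77) → (92.56,159.27) → (112.72,140.64) → (40.41,159.90) → (136.34,9.64), returning to the start.

; LightBurn 1.7.01
; GRBL device profile, absolute coords
G21
G90
G0 X84.40 Y106.04
M3 S896
G1 X71.42 Y148.25 F891
G1 X155.70 Y167.54
G1 X125.92 Y162.31
G1 X242.62 Y92.07
G1 X31.71 Y128.48
G1 X84.40 Y106.04
M5
G0 X145.12 Y144.10
M3 S896
G1 X140.42 Y135.17 F891
G1 X132.72 Y112.69
G1 X124.36 Y83.99
G1 X117.62 Y56.42
G1 X114.83 Y37.30
G1 X118.30 Y34.00
M5
G0 X136.34 Y9.64
M3 S896
G1 X126.17 Y125.19 F891
G1 X118.70 Y49.77
G1 X92.56 Y159.27
G1 X112.72 Y140.64
G1 X40.41 Y159.90
G1 X136.34 Y9.64
M5
G0 X0.00 Y0.00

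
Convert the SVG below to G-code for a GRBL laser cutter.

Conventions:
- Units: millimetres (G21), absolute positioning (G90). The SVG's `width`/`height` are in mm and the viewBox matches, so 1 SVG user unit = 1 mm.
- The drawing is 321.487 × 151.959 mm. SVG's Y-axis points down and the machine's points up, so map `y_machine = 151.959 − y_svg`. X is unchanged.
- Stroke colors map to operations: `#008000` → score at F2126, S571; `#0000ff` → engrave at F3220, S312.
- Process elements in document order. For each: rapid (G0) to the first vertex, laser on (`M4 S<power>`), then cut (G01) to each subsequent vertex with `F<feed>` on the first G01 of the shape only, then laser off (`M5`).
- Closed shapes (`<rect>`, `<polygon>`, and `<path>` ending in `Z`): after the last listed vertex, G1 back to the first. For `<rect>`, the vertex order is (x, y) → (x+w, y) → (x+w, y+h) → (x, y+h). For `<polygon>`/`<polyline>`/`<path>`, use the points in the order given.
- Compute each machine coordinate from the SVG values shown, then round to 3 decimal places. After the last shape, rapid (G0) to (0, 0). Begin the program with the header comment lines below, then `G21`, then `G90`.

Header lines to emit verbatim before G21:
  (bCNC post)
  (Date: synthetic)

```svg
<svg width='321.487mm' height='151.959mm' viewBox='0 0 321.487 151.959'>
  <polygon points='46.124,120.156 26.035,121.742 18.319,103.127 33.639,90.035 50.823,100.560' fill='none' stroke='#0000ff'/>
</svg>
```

1 u = 1 mm; y_m = 151.959 − y.

[1] `<polygon>` regular polygon, #0000ff→engrave S312 F3220: (46.124,31.803) → (26.035,30.217) → (18.319,48.832) → (33.639,61.924) → (50.823,51.399) → (46.124,31.803) (closed)

(bCNC post)
(Date: synthetic)
G21
G90
G0 X46.124 Y31.803
M4 S312
G01 X26.035 Y30.217 F3220
G01 X18.319 Y48.832
G01 X33.639 Y61.924
G01 X50.823 Y51.399
G01 X46.124 Y31.803
M5
G0 X0.000 Y0.000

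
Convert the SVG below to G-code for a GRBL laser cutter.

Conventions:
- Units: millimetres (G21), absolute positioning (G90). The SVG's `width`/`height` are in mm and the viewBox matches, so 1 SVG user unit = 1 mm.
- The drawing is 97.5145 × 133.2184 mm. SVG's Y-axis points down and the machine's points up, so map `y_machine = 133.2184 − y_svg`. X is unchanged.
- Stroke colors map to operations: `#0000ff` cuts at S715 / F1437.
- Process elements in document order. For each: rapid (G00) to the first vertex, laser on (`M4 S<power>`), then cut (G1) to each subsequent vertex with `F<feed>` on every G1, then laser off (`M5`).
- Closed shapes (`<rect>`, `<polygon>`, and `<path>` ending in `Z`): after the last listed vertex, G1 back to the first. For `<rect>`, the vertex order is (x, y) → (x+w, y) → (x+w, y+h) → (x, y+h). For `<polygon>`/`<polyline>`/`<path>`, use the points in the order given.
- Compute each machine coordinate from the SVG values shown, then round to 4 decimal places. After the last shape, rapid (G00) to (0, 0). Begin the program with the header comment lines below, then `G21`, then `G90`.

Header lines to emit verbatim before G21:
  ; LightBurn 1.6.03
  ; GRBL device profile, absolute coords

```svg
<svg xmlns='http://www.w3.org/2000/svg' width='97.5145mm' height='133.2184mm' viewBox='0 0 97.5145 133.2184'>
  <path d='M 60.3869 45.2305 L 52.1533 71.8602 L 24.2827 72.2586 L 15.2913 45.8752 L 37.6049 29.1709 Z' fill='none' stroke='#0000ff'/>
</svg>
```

; LightBurn 1.6.03
; GRBL device profile, absolute coords
G21
G90
G00 X60.3869 Y87.9879
M4 S715
G1 X52.1533 Y61.3582 F1437
G1 X24.2827 Y60.9598 F1437
G1 X15.2913 Y87.3432 F1437
G1 X37.6049 Y104.0475 F1437
G1 X60.3869 Y87.9879 F1437
M5
G00 X0.0000 Y0.0000

1 u = 1 mm; y_m = 133.2184 − y.

[1] `<path>` regular polygon, #0000ff→cut S715 F1437: (60.3869,87.9879) → (52.1533,61.3582) → (24.2827,60.9598) → (15.2913,87.3432) → (37.6049,104.0475) → (60.3869,87.9879) (closed)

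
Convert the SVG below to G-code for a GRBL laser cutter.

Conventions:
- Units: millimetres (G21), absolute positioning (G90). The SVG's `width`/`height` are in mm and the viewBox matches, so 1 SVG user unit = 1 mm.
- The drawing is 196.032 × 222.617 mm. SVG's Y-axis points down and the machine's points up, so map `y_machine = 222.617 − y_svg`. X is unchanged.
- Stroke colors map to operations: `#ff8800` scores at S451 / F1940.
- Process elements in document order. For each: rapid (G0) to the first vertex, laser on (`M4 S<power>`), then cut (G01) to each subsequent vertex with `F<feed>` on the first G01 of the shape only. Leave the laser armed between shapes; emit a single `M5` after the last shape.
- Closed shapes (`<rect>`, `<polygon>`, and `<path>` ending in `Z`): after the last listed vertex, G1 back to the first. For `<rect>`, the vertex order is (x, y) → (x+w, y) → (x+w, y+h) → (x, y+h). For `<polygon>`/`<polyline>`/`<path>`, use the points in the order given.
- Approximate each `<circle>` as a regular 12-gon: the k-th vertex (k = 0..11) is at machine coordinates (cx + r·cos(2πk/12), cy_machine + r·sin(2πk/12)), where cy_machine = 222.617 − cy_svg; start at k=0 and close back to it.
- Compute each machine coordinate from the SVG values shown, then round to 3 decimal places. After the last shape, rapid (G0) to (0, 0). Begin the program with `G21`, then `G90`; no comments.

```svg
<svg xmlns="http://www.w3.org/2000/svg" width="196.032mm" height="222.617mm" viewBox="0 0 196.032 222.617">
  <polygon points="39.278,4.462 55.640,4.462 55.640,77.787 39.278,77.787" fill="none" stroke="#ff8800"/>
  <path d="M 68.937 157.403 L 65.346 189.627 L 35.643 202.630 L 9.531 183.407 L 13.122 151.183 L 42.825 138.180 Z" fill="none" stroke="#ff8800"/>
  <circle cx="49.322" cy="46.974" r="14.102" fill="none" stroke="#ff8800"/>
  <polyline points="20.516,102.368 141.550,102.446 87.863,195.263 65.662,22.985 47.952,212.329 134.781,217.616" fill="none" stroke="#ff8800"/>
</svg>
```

Since the viewBox matches the mm dimensions, user units are millimetres directly. The only transform is the Y-flip y_m = 222.617 − y_svg.

Shape 1 is a rectangle drawn with `<polygon>`. Its stroke #ff8800 means score at S451, F1940. After flipping Y the toolpath is (39.278,218.155) → (55.640,218.155) → (55.640,144.830) → (39.278,144.830) → (39.278,218.155), returning to the start.

Shape 2 is a regular polygon drawn with `<path>`. Its stroke #ff8800 means score at S451, F1940. After flipping Y the toolpath is (68.937,65.214) → (65.346,32.990) → (35.643,19.987) → (9.531,39.210) → (13.122,71.434) → (42.825,84.437) → (68.937,65.214), returning to the start.

Shape 3 is a circle drawn with `<circle>`. Its stroke #ff8800 means score at S451, F1940. After flipping Y the toolpath is (63.424,175.643) → (61.535,182.694) → (56.373,187.856) → (49.322,189.745) → (42.271,187.856) → (37.109,182.694) → (35.220,175.643) → (37.109,168.592) → (42.271,163.430) → (49.322,161.541) → (56.373,163.430) → (61.535,168.592) → (63.424,175.643), returning to the start.

Shape 4 is a open polyline drawn with `<polyline>`. Its stroke #ff8800 means score at S451, F1940. After flipping Y the toolpath is (20.516,120.249) → (141.550,120.171) → (87.863,27.354) → (65.662,199.632) → (47.952,10.288) → (134.781,5.001).

G21
G90
G0 X39.278 Y218.155
M4 S451
G01 X55.640 Y218.155 F1940
G01 X55.640 Y144.830
G01 X39.278 Y144.830
G01 X39.278 Y218.155
G0 X68.937 Y65.214
M4 S451
G01 X65.346 Y32.990 F1940
G01 X35.643 Y19.987
G01 X9.531 Y39.210
G01 X13.122 Y71.434
G01 X42.825 Y84.437
G01 X68.937 Y65.214
G0 X63.424 Y175.643
M4 S451
G01 X61.535 Y182.694 F1940
G01 X56.373 Y187.856
G01 X49.322 Y189.745
G01 X42.271 Y187.856
G01 X37.109 Y182.694
G01 X35.220 Y175.643
G01 X37.109 Y168.592
G01 X42.271 Y163.430
G01 X49.322 Y161.541
G01 X56.373 Y163.430
G01 X61.535 Y168.592
G01 X63.424 Y175.643
G0 X20.516 Y120.249
M4 S451
G01 X141.550 Y120.171 F1940
G01 X87.863 Y27.354
G01 X65.662 Y199.632
G01 X47.952 Y10.288
G01 X134.781 Y5.001
M5
G0 X0.000 Y0.000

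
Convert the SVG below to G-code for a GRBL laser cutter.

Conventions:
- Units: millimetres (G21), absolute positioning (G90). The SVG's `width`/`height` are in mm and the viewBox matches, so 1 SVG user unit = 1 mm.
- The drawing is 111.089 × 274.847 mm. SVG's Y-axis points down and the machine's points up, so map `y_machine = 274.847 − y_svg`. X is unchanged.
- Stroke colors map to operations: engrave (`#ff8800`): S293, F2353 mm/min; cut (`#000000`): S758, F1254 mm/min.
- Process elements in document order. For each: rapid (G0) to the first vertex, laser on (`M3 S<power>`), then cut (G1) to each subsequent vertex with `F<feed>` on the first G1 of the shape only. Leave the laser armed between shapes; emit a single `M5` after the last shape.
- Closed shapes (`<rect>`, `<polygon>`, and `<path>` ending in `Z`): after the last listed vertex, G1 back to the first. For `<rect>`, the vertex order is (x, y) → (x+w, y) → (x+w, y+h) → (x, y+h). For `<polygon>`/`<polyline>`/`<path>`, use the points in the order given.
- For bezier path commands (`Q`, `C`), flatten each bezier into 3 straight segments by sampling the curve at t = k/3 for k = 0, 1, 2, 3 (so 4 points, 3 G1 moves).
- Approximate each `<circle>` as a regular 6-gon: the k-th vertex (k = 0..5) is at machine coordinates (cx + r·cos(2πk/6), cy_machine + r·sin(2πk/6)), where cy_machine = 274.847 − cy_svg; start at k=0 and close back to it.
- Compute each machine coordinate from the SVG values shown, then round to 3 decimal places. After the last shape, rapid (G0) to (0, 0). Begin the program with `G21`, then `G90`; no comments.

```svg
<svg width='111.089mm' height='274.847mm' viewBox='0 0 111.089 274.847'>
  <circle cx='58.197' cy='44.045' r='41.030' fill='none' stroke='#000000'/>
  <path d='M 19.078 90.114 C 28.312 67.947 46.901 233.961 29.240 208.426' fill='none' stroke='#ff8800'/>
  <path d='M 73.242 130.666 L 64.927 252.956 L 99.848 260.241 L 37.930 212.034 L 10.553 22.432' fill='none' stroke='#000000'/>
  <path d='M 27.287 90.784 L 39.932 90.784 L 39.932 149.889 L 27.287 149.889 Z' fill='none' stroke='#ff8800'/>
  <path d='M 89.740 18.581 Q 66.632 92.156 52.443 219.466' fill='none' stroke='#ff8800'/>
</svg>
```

viewBox `0 0 111.089 274.847` with mm width/height → 1 unit = 1 mm. Flip: y_m = 274.847 − y_svg.

**Shape 1** — `<circle>` circle, stroke `#000000` → cut (S758, F1254). Machine vertices: (99.227,230.802) → (78.712,266.335) → (37.682,266.335) → (17.167,230.802) → (37.682,195.269) → (78.712,195.269) → (99.227,230.802). Closed: final G1 returns to the first vertex.

**Shape 2** — `<path>` cubic bezier, stroke `#ff8800` → engrave (S293, F2353). Control points (SVG): P0=(19.078,90.114), P1=(28.312,67.947), P2=(46.901,233.961), P3=(29.240,208.426); sampled at t=k/3. Machine vertices: (19.078,184.733) → (29.741,158.237) → (36.507,90.672) → (29.240,66.421). Open path.

**Shape 3** — `<path>` open polyline, stroke `#000000` → cut (S758, F1254). Machine vertices: (73.242,144.181) → (64.927,21.891) → (99.848,14.606) → (37.930,62.813) → (10.553,252.415). Open path.

**Shape 4** — `<path>` rectangle, stroke `#ff8800` → engrave (S293, F2353). Machine vertices: (27.287,184.063) → (39.932,184.063) → (39.932,124.958) → (27.287,124.958) → (27.287,184.063). Closed: final G1 returns to the first vertex.

**Shape 5** — `<path>` quadratic bezier, stroke `#ff8800` → engrave (S293, F2353). Control points (SVG): P0=(89.740,18.581), P1=(66.632,92.156), P2=(52.443,219.466); sampled at t=k/3. Machine vertices: (89.740,256.266) → (75.326,201.245) → (62.893,134.284) → (52.443,55.381). Open path.

G21
G90
G0 X99.227 Y230.802
M3 S758
G1 X78.712 Y266.335 F1254
G1 X37.682 Y266.335
G1 X17.167 Y230.802
G1 X37.682 Y195.269
G1 X78.712 Y195.269
G1 X99.227 Y230.802
G0 X19.078 Y184.733
M3 S293
G1 X29.741 Y158.237 F2353
G1 X36.507 Y90.672
G1 X29.240 Y66.421
G0 X73.242 Y144.181
M3 S758
G1 X64.927 Y21.891 F1254
G1 X99.848 Y14.606
G1 X37.930 Y62.813
G1 X10.553 Y252.415
G0 X27.287 Y184.063
M3 S293
G1 X39.932 Y184.063 F2353
G1 X39.932 Y124.958
G1 X27.287 Y124.958
G1 X27.287 Y184.063
G0 X89.740 Y256.266
M3 S293
G1 X75.326 Y201.245 F2353
G1 X62.893 Y134.284
G1 X52.443 Y55.381
M5
G0 X0.000 Y0.000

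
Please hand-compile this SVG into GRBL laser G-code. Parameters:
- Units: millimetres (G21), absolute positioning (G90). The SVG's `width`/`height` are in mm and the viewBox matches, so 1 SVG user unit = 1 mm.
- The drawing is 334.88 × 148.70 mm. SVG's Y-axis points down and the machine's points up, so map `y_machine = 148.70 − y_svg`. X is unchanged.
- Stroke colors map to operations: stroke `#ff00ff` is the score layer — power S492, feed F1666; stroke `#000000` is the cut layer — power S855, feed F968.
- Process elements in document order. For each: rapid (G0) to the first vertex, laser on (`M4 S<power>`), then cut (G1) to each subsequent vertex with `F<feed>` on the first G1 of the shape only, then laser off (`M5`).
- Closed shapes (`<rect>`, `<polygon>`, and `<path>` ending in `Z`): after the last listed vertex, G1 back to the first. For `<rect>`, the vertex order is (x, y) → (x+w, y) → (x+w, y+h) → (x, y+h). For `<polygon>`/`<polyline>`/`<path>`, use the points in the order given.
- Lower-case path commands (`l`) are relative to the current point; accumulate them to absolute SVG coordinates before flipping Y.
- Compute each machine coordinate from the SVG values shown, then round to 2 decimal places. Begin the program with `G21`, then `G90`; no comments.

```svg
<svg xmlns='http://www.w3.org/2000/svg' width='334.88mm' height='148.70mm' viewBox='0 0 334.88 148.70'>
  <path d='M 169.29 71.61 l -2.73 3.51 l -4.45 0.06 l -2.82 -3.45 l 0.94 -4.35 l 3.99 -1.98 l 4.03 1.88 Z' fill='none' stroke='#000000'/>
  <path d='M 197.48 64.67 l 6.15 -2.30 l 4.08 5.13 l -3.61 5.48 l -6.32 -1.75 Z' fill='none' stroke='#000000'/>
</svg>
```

Since the viewBox matches the mm dimensions, user units are millimetres directly. The only transform is the Y-flip y_m = 148.70 − y_svg.

Shape 1 is a regular polygon drawn with `<path>`. Its stroke #000000 means cut at S855, F968. After flipping Y the toolpath is (169.29,77.09) → (166.56,73.58) → (162.11,73.52) → (159.29,76.97) → (160.23,81.32) → (164.22,83.30) → (168.25,81.42) → (169.29,77.09), returning to the start.

Shape 2 is a regular polygon drawn with `<path>`. Its stroke #000000 means cut at S855, F968. After flipping Y the toolpath is (197.48,84.03) → (203.63,86.33) → (207.71,81.20) → (204.10,75.72) → (197.78,77.47) → (197.48,84.03), returning to the start.

G21
G90
G0 X169.29 Y77.09
M4 S855
G1 X166.56 Y73.58 F968
G1 X162.11 Y73.52
G1 X159.29 Y76.97
G1 X160.23 Y81.32
G1 X164.22 Y83.30
G1 X168.25 Y81.42
G1 X169.29 Y77.09
M5
G0 X197.48 Y84.03
M4 S855
G1 X203.63 Y86.33 F968
G1 X207.71 Y81.20
G1 X204.10 Y75.72
G1 X197.78 Y77.47
G1 X197.48 Y84.03
M5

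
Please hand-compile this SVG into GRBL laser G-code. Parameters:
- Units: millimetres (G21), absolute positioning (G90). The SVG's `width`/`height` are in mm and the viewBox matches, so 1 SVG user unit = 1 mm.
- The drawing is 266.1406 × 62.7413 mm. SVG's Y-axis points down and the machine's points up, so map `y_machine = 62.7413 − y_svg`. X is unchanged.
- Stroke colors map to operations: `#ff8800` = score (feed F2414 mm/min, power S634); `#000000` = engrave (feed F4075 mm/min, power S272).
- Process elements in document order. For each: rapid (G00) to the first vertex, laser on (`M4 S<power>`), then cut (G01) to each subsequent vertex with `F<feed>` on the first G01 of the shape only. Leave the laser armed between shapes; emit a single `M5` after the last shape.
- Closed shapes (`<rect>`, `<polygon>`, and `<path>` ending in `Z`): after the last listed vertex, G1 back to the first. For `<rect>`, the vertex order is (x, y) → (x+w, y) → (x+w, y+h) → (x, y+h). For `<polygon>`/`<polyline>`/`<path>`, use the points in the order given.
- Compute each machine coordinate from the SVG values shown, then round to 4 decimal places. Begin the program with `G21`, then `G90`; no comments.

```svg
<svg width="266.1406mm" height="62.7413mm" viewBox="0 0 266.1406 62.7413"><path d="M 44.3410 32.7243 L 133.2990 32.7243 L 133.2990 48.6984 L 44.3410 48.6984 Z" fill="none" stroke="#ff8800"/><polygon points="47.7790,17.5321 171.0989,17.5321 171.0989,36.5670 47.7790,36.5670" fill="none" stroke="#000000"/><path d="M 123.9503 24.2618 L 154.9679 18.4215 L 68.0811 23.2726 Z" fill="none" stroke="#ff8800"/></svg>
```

Since the viewBox matches the mm dimensions, user units are millimetres directly. The only transform is the Y-flip y_m = 62.7413 − y_svg.

Shape 1 is a rectangle drawn with `<path>`. Its stroke #ff8800 means score at S634, F2414. After flipping Y the toolpath is (44.3410,30.0170) → (133.2990,30.0170) → (133.2990,14.0429) → (44.3410,14.0429) → (44.3410,30.0170), returning to the start.

Shape 2 is a rectangle drawn with `<polygon>`. Its stroke #000000 means engrave at S272, F4075. After flipping Y the toolpath is (47.7790,45.2092) → (171.0989,45.2092) → (171.0989,26.1743) → (47.7790,26.1743) → (47.7790,45.2092), returning to the start.

Shape 3 is a closed polygon drawn with `<path>`. Its stroke #ff8800 means score at S634, F2414. After flipping Y the toolpath is (123.9503,38.4795) → (154.9679,44.3198) → (68.0811,39.4687) → (123.9503,38.4795), returning to the start.

G21
G90
G00 X44.3410 Y30.0170
M4 S634
G01 X133.2990 Y30.0170 F2414
G01 X133.2990 Y14.0429
G01 X44.3410 Y14.0429
G01 X44.3410 Y30.0170
G00 X47.7790 Y45.2092
M4 S272
G01 X171.0989 Y45.2092 F4075
G01 X171.0989 Y26.1743
G01 X47.7790 Y26.1743
G01 X47.7790 Y45.2092
G00 X123.9503 Y38.4795
M4 S634
G01 X154.9679 Y44.3198 F2414
G01 X68.0811 Y39.4687
G01 X123.9503 Y38.4795
M5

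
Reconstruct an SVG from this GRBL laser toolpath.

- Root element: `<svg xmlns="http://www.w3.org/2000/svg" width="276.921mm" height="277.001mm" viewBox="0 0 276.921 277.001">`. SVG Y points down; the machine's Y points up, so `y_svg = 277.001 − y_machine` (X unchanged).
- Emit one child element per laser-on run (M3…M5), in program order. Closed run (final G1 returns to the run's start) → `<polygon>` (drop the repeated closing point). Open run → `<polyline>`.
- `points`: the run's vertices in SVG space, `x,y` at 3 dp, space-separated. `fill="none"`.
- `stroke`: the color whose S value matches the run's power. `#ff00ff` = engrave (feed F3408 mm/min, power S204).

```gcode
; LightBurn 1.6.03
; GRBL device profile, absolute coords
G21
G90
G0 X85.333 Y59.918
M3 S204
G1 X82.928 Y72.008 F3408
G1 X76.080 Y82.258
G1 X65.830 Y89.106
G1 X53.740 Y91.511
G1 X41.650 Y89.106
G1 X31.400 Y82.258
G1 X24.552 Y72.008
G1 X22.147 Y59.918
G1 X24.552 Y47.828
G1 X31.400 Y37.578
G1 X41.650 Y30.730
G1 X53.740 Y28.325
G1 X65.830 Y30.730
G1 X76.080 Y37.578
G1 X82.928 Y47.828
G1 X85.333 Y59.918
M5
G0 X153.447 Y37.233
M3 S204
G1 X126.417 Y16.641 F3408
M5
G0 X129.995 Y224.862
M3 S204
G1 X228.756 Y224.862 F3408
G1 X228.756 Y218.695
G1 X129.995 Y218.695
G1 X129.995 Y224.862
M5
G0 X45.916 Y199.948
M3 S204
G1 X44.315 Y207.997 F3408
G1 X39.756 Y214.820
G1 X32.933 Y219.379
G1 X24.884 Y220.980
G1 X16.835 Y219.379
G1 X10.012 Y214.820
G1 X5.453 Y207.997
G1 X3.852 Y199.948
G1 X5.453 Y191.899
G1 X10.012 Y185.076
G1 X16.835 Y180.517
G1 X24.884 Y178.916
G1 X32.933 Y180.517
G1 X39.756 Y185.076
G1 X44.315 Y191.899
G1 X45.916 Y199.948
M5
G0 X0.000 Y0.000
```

y_svg = 277.001 − y_m. Every run uses S204, so all elements get stroke `#ff00ff` (engrave).

[1] closed run; points: 85.333,217.083 82.928,204.993 76.080,194.743 65.830,187.895 53.740,185.490 41.650,187.895 31.400,194.743 24.552,204.993 22.147,217.083 24.552,229.173 31.400,239.423 41.650,246.271 53.740,248.676 65.830,246.271 76.080,239.423 82.928,229.173

[2] open run; points: 153.447,239.768 126.417,260.360

[3] closed run; points: 129.995,52.139 228.756,52.139 228.756,58.306 129.995,58.306

[4] closed run; points: 45.916,77.053 44.315,69.004 39.756,62.181 32.933,57.622 24.884,56.021 16.835,57.622 10.012,62.181 5.453,69.004 3.852,77.053 5.453,85.102 10.012,91.925 16.835,96.484 24.884,98.085 32.933,96.484 39.756,91.925 44.315,85.102

<svg xmlns="http://www.w3.org/2000/svg" width="276.921mm" height="277.001mm" viewBox="0 0 276.921 277.001">
  <polygon points="85.333,217.083 82.928,204.993 76.080,194.743 65.830,187.895 53.740,185.490 41.650,187.895 31.400,194.743 24.552,204.993 22.147,217.083 24.552,229.173 31.400,239.423 41.650,246.271 53.740,248.676 65.830,246.271 76.080,239.423 82.928,229.173" fill="none" stroke="#ff00ff"/>
  <polyline points="153.447,239.768 126.417,260.360" fill="none" stroke="#ff00ff"/>
  <polygon points="129.995,52.139 228.756,52.139 228.756,58.306 129.995,58.306" fill="none" stroke="#ff00ff"/>
  <polygon points="45.916,77.053 44.315,69.004 39.756,62.181 32.933,57.622 24.884,56.021 16.835,57.622 10.012,62.181 5.453,69.004 3.852,77.053 5.453,85.102 10.012,91.925 16.835,96.484 24.884,98.085 32.933,96.484 39.756,91.925 44.315,85.102" fill="none" stroke="#ff00ff"/>
</svg>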